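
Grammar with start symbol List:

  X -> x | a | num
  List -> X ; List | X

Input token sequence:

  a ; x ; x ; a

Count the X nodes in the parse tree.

4

[List [X a] ; [List [X x] ; [List [X x] ; [List [X a]]]]]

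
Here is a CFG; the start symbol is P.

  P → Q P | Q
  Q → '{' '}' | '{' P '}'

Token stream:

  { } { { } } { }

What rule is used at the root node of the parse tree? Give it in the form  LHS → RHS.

[P [Q { }] [P [Q { [P [Q { }]] }] [P [Q { }]]]]

P → Q P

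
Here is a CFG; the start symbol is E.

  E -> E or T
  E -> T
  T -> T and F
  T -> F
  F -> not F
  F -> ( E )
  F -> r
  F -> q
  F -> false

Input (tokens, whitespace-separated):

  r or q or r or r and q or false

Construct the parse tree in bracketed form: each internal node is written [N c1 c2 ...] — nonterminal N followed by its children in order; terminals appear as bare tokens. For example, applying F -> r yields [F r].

E
E or T
E or T or T
E or T or T or T
E or T or T or T or T
T or T or T or T or T
F or T or T or T or T
r or T or T or T or T
r or F or T or T or T
r or q or T or T or T
r or q or F or T or T
r or q or r or T or T
r or q or r or T and F or T
r or q or r or F and F or T
r or q or r or r and F or T
r or q or r or r and q or T
r or q or r or r and q or F
r or q or r or r and q or false

[E [E [E [E [E [T [F r]]] or [T [F q]]] or [T [F r]]] or [T [T [F r]] and [F q]]] or [T [F false]]]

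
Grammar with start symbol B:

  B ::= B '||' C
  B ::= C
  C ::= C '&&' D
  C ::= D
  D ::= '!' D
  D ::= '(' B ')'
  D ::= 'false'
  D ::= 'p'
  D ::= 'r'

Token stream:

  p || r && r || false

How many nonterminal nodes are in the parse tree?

11

[B [B [B [C [D p]]] || [C [C [D r]] && [D r]]] || [C [D false]]]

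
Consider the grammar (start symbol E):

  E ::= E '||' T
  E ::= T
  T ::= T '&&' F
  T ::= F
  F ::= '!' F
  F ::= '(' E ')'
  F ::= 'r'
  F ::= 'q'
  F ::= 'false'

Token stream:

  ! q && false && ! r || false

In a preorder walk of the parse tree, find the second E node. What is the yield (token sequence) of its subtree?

[E [E [T [T [T [F ! [F q]]] && [F false]] && [F ! [F r]]]] || [T [F false]]]

! q && false && ! r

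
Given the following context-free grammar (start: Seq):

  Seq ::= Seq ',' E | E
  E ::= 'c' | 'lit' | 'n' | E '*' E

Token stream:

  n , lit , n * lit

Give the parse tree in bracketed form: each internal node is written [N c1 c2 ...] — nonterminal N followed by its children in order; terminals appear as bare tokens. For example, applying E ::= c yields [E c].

[Seq [Seq [Seq [E n]] , [E lit]] , [E [E n] * [E lit]]]

Seq
Seq , E
Seq , E , E
E , E , E
n , E , E
n , lit , E
n , lit , E * E
n , lit , n * E
n , lit , n * lit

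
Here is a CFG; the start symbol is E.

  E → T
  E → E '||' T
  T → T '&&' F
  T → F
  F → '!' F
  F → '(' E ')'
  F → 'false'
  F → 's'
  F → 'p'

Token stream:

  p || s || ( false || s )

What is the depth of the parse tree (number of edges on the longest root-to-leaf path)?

7

[E [E [E [T [F p]]] || [T [F s]]] || [T [F ( [E [E [T [F false]]] || [T [F s]]] )]]]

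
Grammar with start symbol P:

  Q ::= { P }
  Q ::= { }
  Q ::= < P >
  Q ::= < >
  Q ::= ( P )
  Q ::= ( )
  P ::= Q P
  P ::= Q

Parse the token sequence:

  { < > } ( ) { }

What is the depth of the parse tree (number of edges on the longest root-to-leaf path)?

4

[P [Q { [P [Q < >]] }] [P [Q ( )] [P [Q { }]]]]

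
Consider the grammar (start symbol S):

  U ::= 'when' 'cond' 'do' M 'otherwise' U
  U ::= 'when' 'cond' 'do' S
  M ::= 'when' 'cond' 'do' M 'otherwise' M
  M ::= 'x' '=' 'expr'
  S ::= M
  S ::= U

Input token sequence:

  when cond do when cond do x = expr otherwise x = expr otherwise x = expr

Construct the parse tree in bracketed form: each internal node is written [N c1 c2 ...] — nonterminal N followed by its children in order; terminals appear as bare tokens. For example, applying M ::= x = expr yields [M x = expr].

S
M
when cond do M otherwise M
when cond do when cond do M otherwise M otherwise M
when cond do when cond do x = expr otherwise M otherwise M
when cond do when cond do x = expr otherwise x = expr otherwise M
when cond do when cond do x = expr otherwise x = expr otherwise x = expr

[S [M when cond do [M when cond do [M x = expr] otherwise [M x = expr]] otherwise [M x = expr]]]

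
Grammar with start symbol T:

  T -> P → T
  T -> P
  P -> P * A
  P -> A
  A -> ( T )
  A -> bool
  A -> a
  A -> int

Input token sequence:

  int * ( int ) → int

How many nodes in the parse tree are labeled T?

3

[T [P [P [A int]] * [A ( [T [P [A int]]] )]] → [T [P [A int]]]]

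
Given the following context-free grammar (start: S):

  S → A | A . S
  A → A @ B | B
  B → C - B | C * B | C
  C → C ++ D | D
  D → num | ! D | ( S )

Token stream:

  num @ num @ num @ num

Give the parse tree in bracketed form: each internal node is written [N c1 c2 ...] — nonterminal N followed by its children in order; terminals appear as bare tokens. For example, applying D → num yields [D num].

S
A
A @ B
A @ B @ B
A @ B @ B @ B
B @ B @ B @ B
C @ B @ B @ B
D @ B @ B @ B
num @ B @ B @ B
num @ C @ B @ B
num @ D @ B @ B
num @ num @ B @ B
num @ num @ C @ B
num @ num @ D @ B
num @ num @ num @ B
num @ num @ num @ C
num @ num @ num @ D
num @ num @ num @ num

[S [A [A [A [A [B [C [D num]]]] @ [B [C [D num]]]] @ [B [C [D num]]]] @ [B [C [D num]]]]]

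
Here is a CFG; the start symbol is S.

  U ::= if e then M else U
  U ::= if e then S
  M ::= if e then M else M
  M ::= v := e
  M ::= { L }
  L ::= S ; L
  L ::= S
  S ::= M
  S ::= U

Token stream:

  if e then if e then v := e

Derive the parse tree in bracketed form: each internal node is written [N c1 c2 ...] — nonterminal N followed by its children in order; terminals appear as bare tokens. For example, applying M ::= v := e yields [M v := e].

[S [U if e then [S [U if e then [S [M v := e]]]]]]

S
U
if e then S
if e then U
if e then if e then S
if e then if e then M
if e then if e then v := e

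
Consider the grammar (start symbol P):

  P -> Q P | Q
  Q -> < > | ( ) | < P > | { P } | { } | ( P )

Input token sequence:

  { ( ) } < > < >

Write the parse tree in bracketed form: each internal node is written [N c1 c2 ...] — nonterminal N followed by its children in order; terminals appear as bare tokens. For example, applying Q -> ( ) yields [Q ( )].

[P [Q { [P [Q ( )]] }] [P [Q < >] [P [Q < >]]]]

P
Q P
{ P } P
{ Q } P
{ ( ) } P
{ ( ) } Q P
{ ( ) } < > P
{ ( ) } < > Q
{ ( ) } < > < >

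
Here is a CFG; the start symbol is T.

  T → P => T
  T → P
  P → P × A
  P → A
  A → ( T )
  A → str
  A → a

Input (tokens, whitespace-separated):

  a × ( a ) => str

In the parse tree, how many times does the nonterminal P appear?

4

[T [P [P [A a]] × [A ( [T [P [A a]]] )]] => [T [P [A str]]]]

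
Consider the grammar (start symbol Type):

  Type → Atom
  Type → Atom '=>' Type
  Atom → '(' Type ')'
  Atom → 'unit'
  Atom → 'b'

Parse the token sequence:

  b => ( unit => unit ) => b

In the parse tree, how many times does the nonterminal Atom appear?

[Type [Atom b] => [Type [Atom ( [Type [Atom unit] => [Type [Atom unit]]] )] => [Type [Atom b]]]]

5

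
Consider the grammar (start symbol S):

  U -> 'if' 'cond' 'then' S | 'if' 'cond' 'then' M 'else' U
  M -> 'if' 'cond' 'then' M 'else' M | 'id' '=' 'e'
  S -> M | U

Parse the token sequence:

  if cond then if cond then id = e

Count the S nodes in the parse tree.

3

[S [U if cond then [S [U if cond then [S [M id = e]]]]]]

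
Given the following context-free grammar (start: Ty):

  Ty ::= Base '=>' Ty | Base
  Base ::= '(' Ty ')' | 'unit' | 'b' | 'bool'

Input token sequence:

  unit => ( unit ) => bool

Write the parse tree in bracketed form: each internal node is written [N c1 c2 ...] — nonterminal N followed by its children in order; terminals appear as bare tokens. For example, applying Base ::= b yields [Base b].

[Ty [Base unit] => [Ty [Base ( [Ty [Base unit]] )] => [Ty [Base bool]]]]

Ty
Base => Ty
unit => Ty
unit => Base => Ty
unit => ( Ty ) => Ty
unit => ( Base ) => Ty
unit => ( unit ) => Ty
unit => ( unit ) => Base
unit => ( unit ) => bool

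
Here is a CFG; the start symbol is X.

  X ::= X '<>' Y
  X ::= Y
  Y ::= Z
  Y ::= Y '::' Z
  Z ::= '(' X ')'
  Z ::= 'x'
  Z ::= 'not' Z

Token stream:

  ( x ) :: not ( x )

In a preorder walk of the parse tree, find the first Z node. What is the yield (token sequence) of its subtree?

( x )

[X [Y [Y [Z ( [X [Y [Z x]]] )]] :: [Z not [Z ( [X [Y [Z x]]] )]]]]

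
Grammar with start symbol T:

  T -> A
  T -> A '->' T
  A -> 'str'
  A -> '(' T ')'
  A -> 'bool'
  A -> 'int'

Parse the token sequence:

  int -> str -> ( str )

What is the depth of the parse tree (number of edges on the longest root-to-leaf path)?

6

[T [A int] -> [T [A str] -> [T [A ( [T [A str]] )]]]]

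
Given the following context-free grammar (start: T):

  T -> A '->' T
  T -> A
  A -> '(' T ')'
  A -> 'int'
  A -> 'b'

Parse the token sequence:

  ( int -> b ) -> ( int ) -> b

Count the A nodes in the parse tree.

6

[T [A ( [T [A int] -> [T [A b]]] )] -> [T [A ( [T [A int]] )] -> [T [A b]]]]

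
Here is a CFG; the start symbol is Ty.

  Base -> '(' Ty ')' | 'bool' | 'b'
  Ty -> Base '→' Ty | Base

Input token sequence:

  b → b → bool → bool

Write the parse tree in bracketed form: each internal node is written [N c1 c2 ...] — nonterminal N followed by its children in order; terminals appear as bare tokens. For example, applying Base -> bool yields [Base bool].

[Ty [Base b] → [Ty [Base b] → [Ty [Base bool] → [Ty [Base bool]]]]]

Ty
Base → Ty
b → Ty
b → Base → Ty
b → b → Ty
b → b → Base → Ty
b → b → bool → Ty
b → b → bool → Base
b → b → bool → bool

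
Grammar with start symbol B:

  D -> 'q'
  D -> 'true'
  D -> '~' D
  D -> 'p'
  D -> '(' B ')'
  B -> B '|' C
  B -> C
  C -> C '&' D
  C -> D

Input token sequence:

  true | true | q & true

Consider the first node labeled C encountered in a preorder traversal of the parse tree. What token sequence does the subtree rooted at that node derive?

[B [B [B [C [D true]]] | [C [D true]]] | [C [C [D q]] & [D true]]]

true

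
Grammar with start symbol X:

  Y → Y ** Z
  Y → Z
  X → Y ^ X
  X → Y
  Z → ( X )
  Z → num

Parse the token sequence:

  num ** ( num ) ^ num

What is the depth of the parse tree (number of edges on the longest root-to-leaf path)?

[X [Y [Y [Z num]] ** [Z ( [X [Y [Z num]]] )]] ^ [X [Y [Z num]]]]

6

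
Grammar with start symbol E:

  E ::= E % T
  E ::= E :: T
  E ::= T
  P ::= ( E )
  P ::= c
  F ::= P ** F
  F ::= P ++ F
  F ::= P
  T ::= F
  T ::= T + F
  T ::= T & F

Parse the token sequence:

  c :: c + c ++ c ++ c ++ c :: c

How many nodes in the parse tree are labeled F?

7

[E [E [E [T [F [P c]]]] :: [T [T [F [P c]]] + [F [P c] ++ [F [P c] ++ [F [P c] ++ [F [P c]]]]]]] :: [T [F [P c]]]]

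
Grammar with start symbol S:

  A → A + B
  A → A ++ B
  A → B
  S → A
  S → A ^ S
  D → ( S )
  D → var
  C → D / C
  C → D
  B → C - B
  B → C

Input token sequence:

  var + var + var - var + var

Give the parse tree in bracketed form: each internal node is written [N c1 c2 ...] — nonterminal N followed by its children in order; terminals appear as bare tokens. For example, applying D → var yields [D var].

S
A
A + B
A + B + B
A + B + B + B
B + B + B + B
C + B + B + B
D + B + B + B
var + B + B + B
var + C + B + B
var + D + B + B
var + var + B + B
var + var + C - B + B
var + var + D - B + B
var + var + var - B + B
var + var + var - C + B
var + var + var - D + B
var + var + var - var + B
var + var + var - var + C
var + var + var - var + D
var + var + var - var + var

[S [A [A [A [A [B [C [D var]]]] + [B [C [D var]]]] + [B [C [D var]] - [B [C [D var]]]]] + [B [C [D var]]]]]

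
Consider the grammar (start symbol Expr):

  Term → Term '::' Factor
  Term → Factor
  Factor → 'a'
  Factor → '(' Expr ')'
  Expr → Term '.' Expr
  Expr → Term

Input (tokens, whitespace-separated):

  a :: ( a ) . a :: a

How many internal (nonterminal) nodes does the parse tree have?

13

[Expr [Term [Term [Factor a]] :: [Factor ( [Expr [Term [Factor a]]] )]] . [Expr [Term [Term [Factor a]] :: [Factor a]]]]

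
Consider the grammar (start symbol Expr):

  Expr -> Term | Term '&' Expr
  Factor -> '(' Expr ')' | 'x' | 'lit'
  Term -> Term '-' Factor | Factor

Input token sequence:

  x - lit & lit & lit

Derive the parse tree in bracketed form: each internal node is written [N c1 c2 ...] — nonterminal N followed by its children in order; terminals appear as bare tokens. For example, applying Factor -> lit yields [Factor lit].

[Expr [Term [Term [Factor x]] - [Factor lit]] & [Expr [Term [Factor lit]] & [Expr [Term [Factor lit]]]]]

Expr
Term & Expr
Term - Factor & Expr
Factor - Factor & Expr
x - Factor & Expr
x - lit & Expr
x - lit & Term & Expr
x - lit & Factor & Expr
x - lit & lit & Expr
x - lit & lit & Term
x - lit & lit & Factor
x - lit & lit & lit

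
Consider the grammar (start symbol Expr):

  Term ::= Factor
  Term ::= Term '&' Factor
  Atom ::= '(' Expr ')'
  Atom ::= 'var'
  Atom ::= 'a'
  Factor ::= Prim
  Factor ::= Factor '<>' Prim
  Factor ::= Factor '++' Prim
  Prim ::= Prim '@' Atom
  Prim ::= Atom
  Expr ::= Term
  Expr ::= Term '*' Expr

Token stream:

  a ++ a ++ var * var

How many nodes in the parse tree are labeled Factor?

4

[Expr [Term [Factor [Factor [Factor [Prim [Atom a]]] ++ [Prim [Atom a]]] ++ [Prim [Atom var]]]] * [Expr [Term [Factor [Prim [Atom var]]]]]]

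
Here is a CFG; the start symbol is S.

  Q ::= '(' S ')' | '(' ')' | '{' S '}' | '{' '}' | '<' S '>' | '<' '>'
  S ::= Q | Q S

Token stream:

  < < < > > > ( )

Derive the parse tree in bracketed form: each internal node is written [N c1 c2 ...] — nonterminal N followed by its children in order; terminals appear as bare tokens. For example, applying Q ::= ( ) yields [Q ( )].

S
Q S
< S > S
< Q > S
< < S > > S
< < Q > > S
< < < > > > S
< < < > > > Q
< < < > > > ( )

[S [Q < [S [Q < [S [Q < >]] >]] >] [S [Q ( )]]]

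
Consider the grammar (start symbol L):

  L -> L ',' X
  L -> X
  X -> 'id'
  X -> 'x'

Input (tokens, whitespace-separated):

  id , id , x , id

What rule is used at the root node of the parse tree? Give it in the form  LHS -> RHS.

[L [L [L [L [X id]] , [X id]] , [X x]] , [X id]]

L -> L ',' X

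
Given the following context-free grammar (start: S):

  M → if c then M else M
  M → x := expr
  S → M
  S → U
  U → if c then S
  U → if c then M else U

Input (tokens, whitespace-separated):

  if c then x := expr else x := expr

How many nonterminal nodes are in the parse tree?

4

[S [M if c then [M x := expr] else [M x := expr]]]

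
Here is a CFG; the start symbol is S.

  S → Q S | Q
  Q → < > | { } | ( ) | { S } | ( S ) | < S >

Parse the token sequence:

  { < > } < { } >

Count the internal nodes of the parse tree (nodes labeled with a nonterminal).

[S [Q { [S [Q < >]] }] [S [Q < [S [Q { }]] >]]]

8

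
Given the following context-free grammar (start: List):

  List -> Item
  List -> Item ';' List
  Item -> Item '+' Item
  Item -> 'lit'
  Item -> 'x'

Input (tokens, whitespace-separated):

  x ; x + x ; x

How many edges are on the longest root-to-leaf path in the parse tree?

4

[List [Item x] ; [List [Item [Item x] + [Item x]] ; [List [Item x]]]]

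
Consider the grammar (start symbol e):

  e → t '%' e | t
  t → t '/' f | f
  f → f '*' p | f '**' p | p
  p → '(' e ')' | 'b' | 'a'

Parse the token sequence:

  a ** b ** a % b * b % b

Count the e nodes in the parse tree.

[e [t [f [f [f [p a]] ** [p b]] ** [p a]]] % [e [t [f [f [p b]] * [p b]]] % [e [t [f [p b]]]]]]

3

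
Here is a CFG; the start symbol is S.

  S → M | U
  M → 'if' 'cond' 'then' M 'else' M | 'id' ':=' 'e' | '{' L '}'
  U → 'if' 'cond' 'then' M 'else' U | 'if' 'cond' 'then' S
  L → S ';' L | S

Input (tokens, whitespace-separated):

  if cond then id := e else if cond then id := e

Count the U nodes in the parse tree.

2

[S [U if cond then [M id := e] else [U if cond then [S [M id := e]]]]]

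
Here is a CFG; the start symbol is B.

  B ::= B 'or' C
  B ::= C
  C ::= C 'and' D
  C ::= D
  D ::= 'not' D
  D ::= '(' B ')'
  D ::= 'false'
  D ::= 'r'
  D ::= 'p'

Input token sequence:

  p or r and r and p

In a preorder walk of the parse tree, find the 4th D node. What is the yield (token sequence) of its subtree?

[B [B [C [D p]]] or [C [C [C [D r]] and [D r]] and [D p]]]

p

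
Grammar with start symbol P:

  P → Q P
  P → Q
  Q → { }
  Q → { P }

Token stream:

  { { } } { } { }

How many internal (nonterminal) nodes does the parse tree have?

[P [Q { [P [Q { }]] }] [P [Q { }] [P [Q { }]]]]

8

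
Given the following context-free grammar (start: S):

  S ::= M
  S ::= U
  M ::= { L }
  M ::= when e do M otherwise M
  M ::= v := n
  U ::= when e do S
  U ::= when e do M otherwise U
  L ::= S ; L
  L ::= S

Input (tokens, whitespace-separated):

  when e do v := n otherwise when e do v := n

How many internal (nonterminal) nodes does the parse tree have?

6

[S [U when e do [M v := n] otherwise [U when e do [S [M v := n]]]]]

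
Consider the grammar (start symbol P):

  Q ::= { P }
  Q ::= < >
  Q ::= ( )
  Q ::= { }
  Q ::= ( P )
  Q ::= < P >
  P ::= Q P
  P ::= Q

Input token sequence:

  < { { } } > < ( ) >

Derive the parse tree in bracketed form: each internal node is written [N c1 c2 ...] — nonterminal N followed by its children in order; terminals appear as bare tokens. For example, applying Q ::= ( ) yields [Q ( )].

P
Q P
< P > P
< Q > P
< { P } > P
< { Q } > P
< { { } } > P
< { { } } > Q
< { { } } > < P >
< { { } } > < Q >
< { { } } > < ( ) >

[P [Q < [P [Q { [P [Q { }]] }]] >] [P [Q < [P [Q ( )]] >]]]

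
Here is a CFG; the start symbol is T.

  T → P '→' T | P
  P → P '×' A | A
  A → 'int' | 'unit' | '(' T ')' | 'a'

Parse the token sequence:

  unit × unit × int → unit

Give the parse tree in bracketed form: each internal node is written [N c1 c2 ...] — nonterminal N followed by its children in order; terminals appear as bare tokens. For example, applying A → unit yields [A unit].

T
P → T
P × A → T
P × A × A → T
A × A × A → T
unit × A × A → T
unit × unit × A → T
unit × unit × int → T
unit × unit × int → P
unit × unit × int → A
unit × unit × int → unit

[T [P [P [P [A unit]] × [A unit]] × [A int]] → [T [P [A unit]]]]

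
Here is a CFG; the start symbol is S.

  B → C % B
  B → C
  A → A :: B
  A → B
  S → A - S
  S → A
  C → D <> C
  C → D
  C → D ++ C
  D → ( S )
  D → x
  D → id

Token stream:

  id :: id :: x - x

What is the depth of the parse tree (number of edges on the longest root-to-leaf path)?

[S [A [A [A [B [C [D id]]]] :: [B [C [D id]]]] :: [B [C [D x]]]] - [S [A [B [C [D x]]]]]]

7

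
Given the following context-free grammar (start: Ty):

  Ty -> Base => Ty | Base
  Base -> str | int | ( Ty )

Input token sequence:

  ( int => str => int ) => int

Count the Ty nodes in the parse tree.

5

[Ty [Base ( [Ty [Base int] => [Ty [Base str] => [Ty [Base int]]]] )] => [Ty [Base int]]]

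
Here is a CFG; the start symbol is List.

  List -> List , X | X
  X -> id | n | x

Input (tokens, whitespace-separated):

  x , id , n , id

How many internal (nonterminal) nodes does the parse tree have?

[List [List [List [List [X x]] , [X id]] , [X n]] , [X id]]

8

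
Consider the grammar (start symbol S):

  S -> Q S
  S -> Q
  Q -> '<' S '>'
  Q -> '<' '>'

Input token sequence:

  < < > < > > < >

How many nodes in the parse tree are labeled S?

[S [Q < [S [Q < >] [S [Q < >]]] >] [S [Q < >]]]

4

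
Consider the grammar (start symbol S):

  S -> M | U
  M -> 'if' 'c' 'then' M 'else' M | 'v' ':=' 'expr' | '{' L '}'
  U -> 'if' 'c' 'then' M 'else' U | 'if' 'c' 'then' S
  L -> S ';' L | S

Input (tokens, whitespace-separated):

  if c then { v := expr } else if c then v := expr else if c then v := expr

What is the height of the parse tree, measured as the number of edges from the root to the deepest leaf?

[S [U if c then [M { [L [S [M v := expr]]] }] else [U if c then [M v := expr] else [U if c then [S [M v := expr]]]]]]

6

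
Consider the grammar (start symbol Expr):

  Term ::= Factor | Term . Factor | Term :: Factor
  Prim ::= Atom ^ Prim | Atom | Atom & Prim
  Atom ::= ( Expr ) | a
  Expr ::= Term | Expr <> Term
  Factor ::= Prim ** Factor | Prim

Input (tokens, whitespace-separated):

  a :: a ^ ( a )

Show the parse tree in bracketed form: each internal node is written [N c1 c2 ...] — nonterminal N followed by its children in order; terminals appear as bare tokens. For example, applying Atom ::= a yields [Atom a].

Expr
Term
Term :: Factor
Factor :: Factor
Prim :: Factor
Atom :: Factor
a :: Factor
a :: Prim
a :: Atom ^ Prim
a :: a ^ Prim
a :: a ^ Atom
a :: a ^ ( Expr )
a :: a ^ ( Term )
a :: a ^ ( Factor )
a :: a ^ ( Prim )
a :: a ^ ( Atom )
a :: a ^ ( a )

[Expr [Term [Term [Factor [Prim [Atom a]]]] :: [Factor [Prim [Atom a] ^ [Prim [Atom ( [Expr [Term [Factor [Prim [Atom a]]]]] )]]]]]]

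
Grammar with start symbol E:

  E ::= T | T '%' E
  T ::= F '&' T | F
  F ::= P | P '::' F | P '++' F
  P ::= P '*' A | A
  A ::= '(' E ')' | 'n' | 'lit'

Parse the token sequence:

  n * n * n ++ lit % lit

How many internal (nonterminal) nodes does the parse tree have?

[E [T [F [P [P [P [A n]] * [A n]] * [A n]] ++ [F [P [A lit]]]]] % [E [T [F [P [A lit]]]]]]

17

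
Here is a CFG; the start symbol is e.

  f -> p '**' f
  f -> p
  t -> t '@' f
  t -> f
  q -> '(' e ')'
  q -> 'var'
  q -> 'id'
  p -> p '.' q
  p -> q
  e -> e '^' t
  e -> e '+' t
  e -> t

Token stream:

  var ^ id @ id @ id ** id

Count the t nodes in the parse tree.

4

[e [e [t [f [p [q var]]]]] ^ [t [t [t [f [p [q id]]]] @ [f [p [q id]]]] @ [f [p [q id]] ** [f [p [q id]]]]]]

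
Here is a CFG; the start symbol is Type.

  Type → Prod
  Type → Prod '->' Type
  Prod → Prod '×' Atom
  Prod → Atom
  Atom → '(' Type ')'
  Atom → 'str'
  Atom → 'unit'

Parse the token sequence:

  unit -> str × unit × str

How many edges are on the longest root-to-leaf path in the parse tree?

[Type [Prod [Atom unit]] -> [Type [Prod [Prod [Prod [Atom str]] × [Atom unit]] × [Atom str]]]]

6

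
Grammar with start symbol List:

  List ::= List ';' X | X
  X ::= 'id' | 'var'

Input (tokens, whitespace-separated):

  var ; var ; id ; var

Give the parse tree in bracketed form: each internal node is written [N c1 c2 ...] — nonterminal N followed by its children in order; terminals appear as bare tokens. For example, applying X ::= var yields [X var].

List
List ; X
List ; X ; X
List ; X ; X ; X
X ; X ; X ; X
var ; X ; X ; X
var ; var ; X ; X
var ; var ; id ; X
var ; var ; id ; var

[List [List [List [List [X var]] ; [X var]] ; [X id]] ; [X var]]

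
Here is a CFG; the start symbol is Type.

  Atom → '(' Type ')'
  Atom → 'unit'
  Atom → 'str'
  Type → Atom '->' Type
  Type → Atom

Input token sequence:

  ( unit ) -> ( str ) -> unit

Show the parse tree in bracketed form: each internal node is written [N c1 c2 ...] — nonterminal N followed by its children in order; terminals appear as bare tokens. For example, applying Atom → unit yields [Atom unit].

Type
Atom -> Type
( Type ) -> Type
( Atom ) -> Type
( unit ) -> Type
( unit ) -> Atom -> Type
( unit ) -> ( Type ) -> Type
( unit ) -> ( Atom ) -> Type
( unit ) -> ( str ) -> Type
( unit ) -> ( str ) -> Atom
( unit ) -> ( str ) -> unit

[Type [Atom ( [Type [Atom unit]] )] -> [Type [Atom ( [Type [Atom str]] )] -> [Type [Atom unit]]]]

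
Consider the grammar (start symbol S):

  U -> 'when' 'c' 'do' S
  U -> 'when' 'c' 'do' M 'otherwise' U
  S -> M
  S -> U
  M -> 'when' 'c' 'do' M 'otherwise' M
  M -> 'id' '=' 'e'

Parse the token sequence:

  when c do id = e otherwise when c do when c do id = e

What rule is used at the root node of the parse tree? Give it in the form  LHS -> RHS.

S -> U

[S [U when c do [M id = e] otherwise [U when c do [S [U when c do [S [M id = e]]]]]]]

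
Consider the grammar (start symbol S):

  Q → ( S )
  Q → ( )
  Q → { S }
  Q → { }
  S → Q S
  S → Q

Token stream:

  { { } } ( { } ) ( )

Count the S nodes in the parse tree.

[S [Q { [S [Q { }]] }] [S [Q ( [S [Q { }]] )] [S [Q ( )]]]]

5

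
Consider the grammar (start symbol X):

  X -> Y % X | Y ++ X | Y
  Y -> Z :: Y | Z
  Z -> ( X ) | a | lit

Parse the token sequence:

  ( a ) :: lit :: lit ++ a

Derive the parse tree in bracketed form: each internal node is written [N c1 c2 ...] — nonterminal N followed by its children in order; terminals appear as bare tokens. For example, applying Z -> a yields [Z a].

[X [Y [Z ( [X [Y [Z a]]] )] :: [Y [Z lit] :: [Y [Z lit]]]] ++ [X [Y [Z a]]]]

X
Y ++ X
Z :: Y ++ X
( X ) :: Y ++ X
( Y ) :: Y ++ X
( Z ) :: Y ++ X
( a ) :: Y ++ X
( a ) :: Z :: Y ++ X
( a ) :: lit :: Y ++ X
( a ) :: lit :: Z ++ X
( a ) :: lit :: lit ++ X
( a ) :: lit :: lit ++ Y
( a ) :: lit :: lit ++ Z
( a ) :: lit :: lit ++ a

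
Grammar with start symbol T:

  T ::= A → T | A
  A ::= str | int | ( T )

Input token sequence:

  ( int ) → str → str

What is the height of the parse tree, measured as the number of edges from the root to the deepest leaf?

4

[T [A ( [T [A int]] )] → [T [A str] → [T [A str]]]]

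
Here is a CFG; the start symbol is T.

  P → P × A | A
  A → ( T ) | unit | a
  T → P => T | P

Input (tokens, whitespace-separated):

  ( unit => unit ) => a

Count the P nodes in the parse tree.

[T [P [A ( [T [P [A unit]] => [T [P [A unit]]]] )]] => [T [P [A a]]]]

4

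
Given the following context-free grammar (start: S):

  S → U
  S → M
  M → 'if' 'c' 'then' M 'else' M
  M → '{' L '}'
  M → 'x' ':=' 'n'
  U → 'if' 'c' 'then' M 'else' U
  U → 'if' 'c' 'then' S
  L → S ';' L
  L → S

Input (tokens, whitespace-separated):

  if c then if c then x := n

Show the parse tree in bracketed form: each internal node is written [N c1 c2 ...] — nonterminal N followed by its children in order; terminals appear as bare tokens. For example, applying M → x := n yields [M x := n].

[S [U if c then [S [U if c then [S [M x := n]]]]]]

S
U
if c then S
if c then U
if c then if c then S
if c then if c then M
if c then if c then x := n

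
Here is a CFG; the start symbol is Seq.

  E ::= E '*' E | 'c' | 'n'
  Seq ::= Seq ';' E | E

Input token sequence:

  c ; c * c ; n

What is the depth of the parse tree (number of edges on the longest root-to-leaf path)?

[Seq [Seq [Seq [E c]] ; [E [E c] * [E c]]] ; [E n]]

4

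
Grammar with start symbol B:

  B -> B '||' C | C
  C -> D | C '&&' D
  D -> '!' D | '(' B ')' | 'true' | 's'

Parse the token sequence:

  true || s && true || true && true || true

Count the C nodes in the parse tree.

[B [B [B [B [C [D true]]] || [C [C [D s]] && [D true]]] || [C [C [D true]] && [D true]]] || [C [D true]]]

6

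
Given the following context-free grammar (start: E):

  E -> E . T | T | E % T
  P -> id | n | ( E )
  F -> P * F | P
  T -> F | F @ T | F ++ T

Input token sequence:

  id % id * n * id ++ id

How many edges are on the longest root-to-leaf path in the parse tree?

6

[E [E [T [F [P id]]]] % [T [F [P id] * [F [P n] * [F [P id]]]] ++ [T [F [P id]]]]]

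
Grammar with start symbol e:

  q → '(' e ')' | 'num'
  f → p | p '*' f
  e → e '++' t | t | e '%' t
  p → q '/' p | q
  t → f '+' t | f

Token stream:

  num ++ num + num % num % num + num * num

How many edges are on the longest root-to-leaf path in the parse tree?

[e [e [e [e [t [f [p [q num]]]]] ++ [t [f [p [q num]]] + [t [f [p [q num]]]]]] % [t [f [p [q num]]]]] % [t [f [p [q num]]] + [t [f [p [q num]] * [f [p [q num]]]]]]]

8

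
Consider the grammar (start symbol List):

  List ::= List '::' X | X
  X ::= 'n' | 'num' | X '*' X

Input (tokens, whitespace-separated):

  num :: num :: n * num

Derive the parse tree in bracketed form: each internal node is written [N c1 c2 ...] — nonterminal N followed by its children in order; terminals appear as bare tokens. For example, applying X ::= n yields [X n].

[List [List [List [X num]] :: [X num]] :: [X [X n] * [X num]]]

List
List :: X
List :: X :: X
X :: X :: X
num :: X :: X
num :: num :: X
num :: num :: X * X
num :: num :: n * X
num :: num :: n * num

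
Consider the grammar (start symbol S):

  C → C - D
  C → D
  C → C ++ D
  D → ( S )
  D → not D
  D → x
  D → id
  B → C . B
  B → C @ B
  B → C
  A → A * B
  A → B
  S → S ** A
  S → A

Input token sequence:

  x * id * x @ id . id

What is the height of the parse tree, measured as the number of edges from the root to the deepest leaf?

[S [A [A [A [B [C [D x]]]] * [B [C [D id]]]] * [B [C [D x]] @ [B [C [D id]] . [B [C [D id]]]]]]]

7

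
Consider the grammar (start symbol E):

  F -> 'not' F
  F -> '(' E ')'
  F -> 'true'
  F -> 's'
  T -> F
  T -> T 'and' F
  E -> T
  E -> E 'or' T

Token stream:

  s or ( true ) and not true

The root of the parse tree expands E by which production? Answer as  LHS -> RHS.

E -> E 'or' T

[E [E [T [F s]]] or [T [T [F ( [E [T [F true]]] )]] and [F not [F true]]]]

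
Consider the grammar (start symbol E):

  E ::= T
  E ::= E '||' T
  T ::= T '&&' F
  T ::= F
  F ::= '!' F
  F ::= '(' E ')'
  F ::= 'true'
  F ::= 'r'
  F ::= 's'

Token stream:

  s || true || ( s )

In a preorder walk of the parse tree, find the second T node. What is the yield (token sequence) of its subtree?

true

[E [E [E [T [F s]]] || [T [F true]]] || [T [F ( [E [T [F s]]] )]]]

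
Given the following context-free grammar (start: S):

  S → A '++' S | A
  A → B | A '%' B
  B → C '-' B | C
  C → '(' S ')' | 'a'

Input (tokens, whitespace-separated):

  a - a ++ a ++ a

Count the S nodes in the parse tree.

3

[S [A [B [C a] - [B [C a]]]] ++ [S [A [B [C a]]] ++ [S [A [B [C a]]]]]]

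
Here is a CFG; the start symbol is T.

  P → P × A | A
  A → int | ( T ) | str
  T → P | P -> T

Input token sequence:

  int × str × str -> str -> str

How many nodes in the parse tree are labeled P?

[T [P [P [P [A int]] × [A str]] × [A str]] -> [T [P [A str]] -> [T [P [A str]]]]]

5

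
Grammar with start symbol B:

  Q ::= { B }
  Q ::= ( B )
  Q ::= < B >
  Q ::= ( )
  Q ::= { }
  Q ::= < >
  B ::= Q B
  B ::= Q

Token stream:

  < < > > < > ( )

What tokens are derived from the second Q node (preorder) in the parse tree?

[B [Q < [B [Q < >]] >] [B [Q < >] [B [Q ( )]]]]

< >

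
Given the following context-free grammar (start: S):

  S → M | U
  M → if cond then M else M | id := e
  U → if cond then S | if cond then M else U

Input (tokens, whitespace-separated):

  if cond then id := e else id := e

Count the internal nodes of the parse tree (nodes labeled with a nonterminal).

[S [M if cond then [M id := e] else [M id := e]]]

4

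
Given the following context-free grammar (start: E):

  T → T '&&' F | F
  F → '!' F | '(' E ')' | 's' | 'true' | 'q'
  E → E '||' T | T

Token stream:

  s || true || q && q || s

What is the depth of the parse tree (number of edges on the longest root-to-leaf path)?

6

[E [E [E [E [T [F s]]] || [T [F true]]] || [T [T [F q]] && [F q]]] || [T [F s]]]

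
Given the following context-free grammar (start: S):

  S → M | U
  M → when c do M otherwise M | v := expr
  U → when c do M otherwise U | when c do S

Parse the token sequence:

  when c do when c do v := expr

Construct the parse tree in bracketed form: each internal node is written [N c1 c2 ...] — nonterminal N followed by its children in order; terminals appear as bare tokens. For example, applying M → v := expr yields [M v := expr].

[S [U when c do [S [U when c do [S [M v := expr]]]]]]

S
U
when c do S
when c do U
when c do when c do S
when c do when c do M
when c do when c do v := expr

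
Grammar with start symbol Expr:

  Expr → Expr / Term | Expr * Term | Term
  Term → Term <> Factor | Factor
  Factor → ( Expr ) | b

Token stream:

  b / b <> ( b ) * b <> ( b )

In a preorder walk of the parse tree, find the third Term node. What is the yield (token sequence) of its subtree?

b

[Expr [Expr [Expr [Term [Factor b]]] / [Term [Term [Factor b]] <> [Factor ( [Expr [Term [Factor b]]] )]]] * [Term [Term [Factor b]] <> [Factor ( [Expr [Term [Factor b]]] )]]]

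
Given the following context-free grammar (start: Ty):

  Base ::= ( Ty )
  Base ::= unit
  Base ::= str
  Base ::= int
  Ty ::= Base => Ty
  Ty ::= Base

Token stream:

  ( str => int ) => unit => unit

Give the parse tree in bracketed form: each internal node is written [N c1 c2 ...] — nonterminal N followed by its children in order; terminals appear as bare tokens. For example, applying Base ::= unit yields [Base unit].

[Ty [Base ( [Ty [Base str] => [Ty [Base int]]] )] => [Ty [Base unit] => [Ty [Base unit]]]]

Ty
Base => Ty
( Ty ) => Ty
( Base => Ty ) => Ty
( str => Ty ) => Ty
( str => Base ) => Ty
( str => int ) => Ty
( str => int ) => Base => Ty
( str => int ) => unit => Ty
( str => int ) => unit => Base
( str => int ) => unit => unit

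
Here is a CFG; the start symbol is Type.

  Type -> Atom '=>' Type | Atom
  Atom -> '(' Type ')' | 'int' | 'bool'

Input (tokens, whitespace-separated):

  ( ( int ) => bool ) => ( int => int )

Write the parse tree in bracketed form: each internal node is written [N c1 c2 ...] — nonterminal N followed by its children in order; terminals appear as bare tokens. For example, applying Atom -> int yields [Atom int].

[Type [Atom ( [Type [Atom ( [Type [Atom int]] )] => [Type [Atom bool]]] )] => [Type [Atom ( [Type [Atom int] => [Type [Atom int]]] )]]]

Type
Atom => Type
( Type ) => Type
( Atom => Type ) => Type
( ( Type ) => Type ) => Type
( ( Atom ) => Type ) => Type
( ( int ) => Type ) => Type
( ( int ) => Atom ) => Type
( ( int ) => bool ) => Type
( ( int ) => bool ) => Atom
( ( int ) => bool ) => ( Type )
( ( int ) => bool ) => ( Atom => Type )
( ( int ) => bool ) => ( int => Type )
( ( int ) => bool ) => ( int => Atom )
( ( int ) => bool ) => ( int => int )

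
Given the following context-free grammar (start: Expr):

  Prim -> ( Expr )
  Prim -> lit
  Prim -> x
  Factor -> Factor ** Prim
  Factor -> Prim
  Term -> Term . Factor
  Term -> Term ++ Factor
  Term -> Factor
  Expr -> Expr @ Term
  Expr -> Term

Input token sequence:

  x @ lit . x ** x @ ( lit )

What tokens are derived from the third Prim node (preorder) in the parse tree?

x

[Expr [Expr [Expr [Term [Factor [Prim x]]]] @ [Term [Term [Factor [Prim lit]]] . [Factor [Factor [Prim x]] ** [Prim x]]]] @ [Term [Factor [Prim ( [Expr [Term [Factor [Prim lit]]]] )]]]]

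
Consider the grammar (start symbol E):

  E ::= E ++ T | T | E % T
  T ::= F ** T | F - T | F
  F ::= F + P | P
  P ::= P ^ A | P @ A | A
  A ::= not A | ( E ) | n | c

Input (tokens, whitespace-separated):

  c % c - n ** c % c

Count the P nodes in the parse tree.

[E [E [E [T [F [P [A c]]]]] % [T [F [P [A c]]] - [T [F [P [A n]]] ** [T [F [P [A c]]]]]]] % [T [F [P [A c]]]]]

5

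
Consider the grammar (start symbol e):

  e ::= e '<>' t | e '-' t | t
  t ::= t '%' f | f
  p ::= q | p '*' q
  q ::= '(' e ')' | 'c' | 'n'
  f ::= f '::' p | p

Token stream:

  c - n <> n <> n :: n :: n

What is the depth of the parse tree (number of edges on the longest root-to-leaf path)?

8

[e [e [e [e [t [f [p [q c]]]]] - [t [f [p [q n]]]]] <> [t [f [p [q n]]]]] <> [t [f [f [f [p [q n]]] :: [p [q n]]] :: [p [q n]]]]]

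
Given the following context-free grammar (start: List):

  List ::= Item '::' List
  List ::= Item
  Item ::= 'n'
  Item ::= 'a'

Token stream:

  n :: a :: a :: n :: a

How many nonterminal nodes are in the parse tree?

[List [Item n] :: [List [Item a] :: [List [Item a] :: [List [Item n] :: [List [Item a]]]]]]

10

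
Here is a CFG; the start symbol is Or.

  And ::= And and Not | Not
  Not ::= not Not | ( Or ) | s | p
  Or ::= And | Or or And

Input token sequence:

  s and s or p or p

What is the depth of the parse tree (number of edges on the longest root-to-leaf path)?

[Or [Or [Or [And [And [Not s]] and [Not s]]] or [And [Not p]]] or [And [Not p]]]

6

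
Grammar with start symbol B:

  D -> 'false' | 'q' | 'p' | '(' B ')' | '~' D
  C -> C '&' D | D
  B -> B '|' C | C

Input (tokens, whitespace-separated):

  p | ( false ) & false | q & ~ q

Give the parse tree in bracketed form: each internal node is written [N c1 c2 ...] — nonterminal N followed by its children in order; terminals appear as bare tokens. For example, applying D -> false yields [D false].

B
B | C
B | C | C
C | C | C
D | C | C
p | C | C
p | C & D | C
p | D & D | C
p | ( B ) & D | C
p | ( C ) & D | C
p | ( D ) & D | C
p | ( false ) & D | C
p | ( false ) & false | C
p | ( false ) & false | C & D
p | ( false ) & false | D & D
p | ( false ) & false | q & D
p | ( false ) & false | q & ~ D
p | ( false ) & false | q & ~ q

[B [B [B [C [D p]]] | [C [C [D ( [B [C [D false]]] )]] & [D false]]] | [C [C [D q]] & [D ~ [D q]]]]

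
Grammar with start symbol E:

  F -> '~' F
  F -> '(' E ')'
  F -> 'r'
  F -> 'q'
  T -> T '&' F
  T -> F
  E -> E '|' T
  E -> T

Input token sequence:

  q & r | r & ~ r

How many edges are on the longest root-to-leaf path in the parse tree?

[E [E [T [T [F q]] & [F r]]] | [T [T [F r]] & [F ~ [F r]]]]

5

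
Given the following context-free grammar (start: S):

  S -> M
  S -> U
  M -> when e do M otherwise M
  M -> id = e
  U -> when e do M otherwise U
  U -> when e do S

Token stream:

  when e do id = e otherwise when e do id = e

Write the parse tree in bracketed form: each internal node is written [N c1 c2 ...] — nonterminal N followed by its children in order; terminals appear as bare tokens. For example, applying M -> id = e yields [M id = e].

S
U
when e do M otherwise U
when e do id = e otherwise U
when e do id = e otherwise when e do S
when e do id = e otherwise when e do M
when e do id = e otherwise when e do id = e

[S [U when e do [M id = e] otherwise [U when e do [S [M id = e]]]]]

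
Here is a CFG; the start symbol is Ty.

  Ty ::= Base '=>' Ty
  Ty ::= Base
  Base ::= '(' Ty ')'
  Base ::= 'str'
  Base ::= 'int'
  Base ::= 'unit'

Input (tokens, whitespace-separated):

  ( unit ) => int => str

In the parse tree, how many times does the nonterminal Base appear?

4

[Ty [Base ( [Ty [Base unit]] )] => [Ty [Base int] => [Ty [Base str]]]]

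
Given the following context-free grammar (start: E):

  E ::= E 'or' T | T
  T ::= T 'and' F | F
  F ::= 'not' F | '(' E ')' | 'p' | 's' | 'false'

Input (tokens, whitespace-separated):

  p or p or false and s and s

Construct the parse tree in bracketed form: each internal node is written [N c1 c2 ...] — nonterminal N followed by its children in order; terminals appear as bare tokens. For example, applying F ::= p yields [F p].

E
E or T
E or T or T
T or T or T
F or T or T
p or T or T
p or F or T
p or p or T
p or p or T and F
p or p or T and F and F
p or p or F and F and F
p or p or false and F and F
p or p or false and s and F
p or p or false and s and s

[E [E [E [T [F p]]] or [T [F p]]] or [T [T [T [F false]] and [F s]] and [F s]]]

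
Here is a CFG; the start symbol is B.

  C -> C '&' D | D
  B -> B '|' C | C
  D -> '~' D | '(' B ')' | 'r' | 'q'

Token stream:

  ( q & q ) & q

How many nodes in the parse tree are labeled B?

2

[B [C [C [D ( [B [C [C [D q]] & [D q]]] )]] & [D q]]]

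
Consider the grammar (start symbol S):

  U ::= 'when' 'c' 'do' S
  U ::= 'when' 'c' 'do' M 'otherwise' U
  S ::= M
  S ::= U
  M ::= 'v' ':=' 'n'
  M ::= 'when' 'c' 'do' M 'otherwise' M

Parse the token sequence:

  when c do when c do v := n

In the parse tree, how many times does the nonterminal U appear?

[S [U when c do [S [U when c do [S [M v := n]]]]]]

2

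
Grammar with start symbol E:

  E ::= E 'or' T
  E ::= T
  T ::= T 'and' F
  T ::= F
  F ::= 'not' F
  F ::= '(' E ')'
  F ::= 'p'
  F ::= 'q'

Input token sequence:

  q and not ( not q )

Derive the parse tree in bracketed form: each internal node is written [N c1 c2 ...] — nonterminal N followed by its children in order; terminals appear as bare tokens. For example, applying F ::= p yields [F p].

E
T
T and F
F and F
q and F
q and not F
q and not ( E )
q and not ( T )
q and not ( F )
q and not ( not F )
q and not ( not q )

[E [T [T [F q]] and [F not [F ( [E [T [F not [F q]]]] )]]]]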